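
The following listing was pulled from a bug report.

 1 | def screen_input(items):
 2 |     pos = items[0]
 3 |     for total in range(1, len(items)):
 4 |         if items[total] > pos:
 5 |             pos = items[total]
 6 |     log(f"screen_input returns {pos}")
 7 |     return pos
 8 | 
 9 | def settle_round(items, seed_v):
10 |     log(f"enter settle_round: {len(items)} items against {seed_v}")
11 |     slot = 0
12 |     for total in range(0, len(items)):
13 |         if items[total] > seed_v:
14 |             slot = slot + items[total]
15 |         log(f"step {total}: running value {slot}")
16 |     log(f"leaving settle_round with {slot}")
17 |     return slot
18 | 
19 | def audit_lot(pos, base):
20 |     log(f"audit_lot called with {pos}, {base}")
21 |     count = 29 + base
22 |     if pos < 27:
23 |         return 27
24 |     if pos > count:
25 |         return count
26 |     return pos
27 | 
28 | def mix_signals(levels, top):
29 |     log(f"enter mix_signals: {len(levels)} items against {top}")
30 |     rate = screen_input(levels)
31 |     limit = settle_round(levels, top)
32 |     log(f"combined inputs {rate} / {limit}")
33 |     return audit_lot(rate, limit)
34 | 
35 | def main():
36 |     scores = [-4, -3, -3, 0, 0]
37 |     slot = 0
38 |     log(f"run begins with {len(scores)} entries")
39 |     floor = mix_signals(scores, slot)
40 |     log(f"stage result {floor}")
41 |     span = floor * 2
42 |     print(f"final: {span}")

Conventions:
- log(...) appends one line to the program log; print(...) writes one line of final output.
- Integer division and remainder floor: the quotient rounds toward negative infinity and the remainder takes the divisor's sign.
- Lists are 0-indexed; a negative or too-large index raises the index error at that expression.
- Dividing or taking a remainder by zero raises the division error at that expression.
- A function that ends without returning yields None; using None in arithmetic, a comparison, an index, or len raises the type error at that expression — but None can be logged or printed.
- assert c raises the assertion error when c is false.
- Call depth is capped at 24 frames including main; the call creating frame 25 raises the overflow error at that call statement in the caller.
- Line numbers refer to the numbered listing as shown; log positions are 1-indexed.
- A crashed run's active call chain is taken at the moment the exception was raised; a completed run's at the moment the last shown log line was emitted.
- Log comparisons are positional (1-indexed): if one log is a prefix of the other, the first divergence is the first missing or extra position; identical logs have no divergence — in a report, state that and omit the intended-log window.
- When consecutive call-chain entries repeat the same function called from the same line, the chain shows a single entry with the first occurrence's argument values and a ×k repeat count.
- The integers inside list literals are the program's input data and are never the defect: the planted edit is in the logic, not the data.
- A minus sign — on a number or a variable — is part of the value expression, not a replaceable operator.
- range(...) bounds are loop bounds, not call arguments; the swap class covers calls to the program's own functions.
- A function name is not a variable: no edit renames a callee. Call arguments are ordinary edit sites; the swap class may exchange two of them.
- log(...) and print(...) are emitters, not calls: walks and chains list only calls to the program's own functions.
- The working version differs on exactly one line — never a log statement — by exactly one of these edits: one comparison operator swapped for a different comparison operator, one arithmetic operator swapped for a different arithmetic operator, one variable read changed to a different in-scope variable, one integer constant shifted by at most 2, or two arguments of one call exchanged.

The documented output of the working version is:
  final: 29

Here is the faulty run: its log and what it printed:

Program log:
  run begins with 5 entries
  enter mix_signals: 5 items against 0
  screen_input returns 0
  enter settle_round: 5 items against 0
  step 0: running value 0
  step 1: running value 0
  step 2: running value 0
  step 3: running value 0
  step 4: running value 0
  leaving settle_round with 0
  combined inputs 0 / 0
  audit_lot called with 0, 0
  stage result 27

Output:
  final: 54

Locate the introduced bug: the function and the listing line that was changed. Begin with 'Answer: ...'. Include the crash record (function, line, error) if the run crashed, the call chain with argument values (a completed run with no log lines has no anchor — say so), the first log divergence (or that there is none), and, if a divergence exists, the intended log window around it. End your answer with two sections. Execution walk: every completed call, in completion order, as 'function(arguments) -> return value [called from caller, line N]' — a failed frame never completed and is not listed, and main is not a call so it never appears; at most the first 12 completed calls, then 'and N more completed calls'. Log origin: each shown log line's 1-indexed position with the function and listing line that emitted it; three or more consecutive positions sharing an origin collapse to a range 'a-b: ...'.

Answer: the defect is in main at line 41.
Core observation: The two runs log identically and part ways only at the printed values.
Call chain: main.
First divergence: none; the two logs match at every position.
Execution walk:
  screen_input([-4, -3, -3, 0, 0]) -> 0  [called from mix_signals, line 30]
  settle_round([-4, -3, -3, 0, 0], 0) -> 0  [called from mix_signals, line 31]
  audit_lot(0, 0) -> 27  [called from mix_signals, line 33]
  mix_signals([-4, -3, -3, 0, 0], 0) -> 27  [called from main, line 39]
Log origins:
  1: logged in main at line 38
  2: logged in mix_signals at line 29
  3: logged in screen_input at line 6
  4: logged in settle_round at line 10
  5-9: logged in settle_round at line 15
  10: logged in settle_round at line 16
  11: logged in mix_signals at line 32
  12: logged in audit_lot at line 20
  13: logged in main at line 40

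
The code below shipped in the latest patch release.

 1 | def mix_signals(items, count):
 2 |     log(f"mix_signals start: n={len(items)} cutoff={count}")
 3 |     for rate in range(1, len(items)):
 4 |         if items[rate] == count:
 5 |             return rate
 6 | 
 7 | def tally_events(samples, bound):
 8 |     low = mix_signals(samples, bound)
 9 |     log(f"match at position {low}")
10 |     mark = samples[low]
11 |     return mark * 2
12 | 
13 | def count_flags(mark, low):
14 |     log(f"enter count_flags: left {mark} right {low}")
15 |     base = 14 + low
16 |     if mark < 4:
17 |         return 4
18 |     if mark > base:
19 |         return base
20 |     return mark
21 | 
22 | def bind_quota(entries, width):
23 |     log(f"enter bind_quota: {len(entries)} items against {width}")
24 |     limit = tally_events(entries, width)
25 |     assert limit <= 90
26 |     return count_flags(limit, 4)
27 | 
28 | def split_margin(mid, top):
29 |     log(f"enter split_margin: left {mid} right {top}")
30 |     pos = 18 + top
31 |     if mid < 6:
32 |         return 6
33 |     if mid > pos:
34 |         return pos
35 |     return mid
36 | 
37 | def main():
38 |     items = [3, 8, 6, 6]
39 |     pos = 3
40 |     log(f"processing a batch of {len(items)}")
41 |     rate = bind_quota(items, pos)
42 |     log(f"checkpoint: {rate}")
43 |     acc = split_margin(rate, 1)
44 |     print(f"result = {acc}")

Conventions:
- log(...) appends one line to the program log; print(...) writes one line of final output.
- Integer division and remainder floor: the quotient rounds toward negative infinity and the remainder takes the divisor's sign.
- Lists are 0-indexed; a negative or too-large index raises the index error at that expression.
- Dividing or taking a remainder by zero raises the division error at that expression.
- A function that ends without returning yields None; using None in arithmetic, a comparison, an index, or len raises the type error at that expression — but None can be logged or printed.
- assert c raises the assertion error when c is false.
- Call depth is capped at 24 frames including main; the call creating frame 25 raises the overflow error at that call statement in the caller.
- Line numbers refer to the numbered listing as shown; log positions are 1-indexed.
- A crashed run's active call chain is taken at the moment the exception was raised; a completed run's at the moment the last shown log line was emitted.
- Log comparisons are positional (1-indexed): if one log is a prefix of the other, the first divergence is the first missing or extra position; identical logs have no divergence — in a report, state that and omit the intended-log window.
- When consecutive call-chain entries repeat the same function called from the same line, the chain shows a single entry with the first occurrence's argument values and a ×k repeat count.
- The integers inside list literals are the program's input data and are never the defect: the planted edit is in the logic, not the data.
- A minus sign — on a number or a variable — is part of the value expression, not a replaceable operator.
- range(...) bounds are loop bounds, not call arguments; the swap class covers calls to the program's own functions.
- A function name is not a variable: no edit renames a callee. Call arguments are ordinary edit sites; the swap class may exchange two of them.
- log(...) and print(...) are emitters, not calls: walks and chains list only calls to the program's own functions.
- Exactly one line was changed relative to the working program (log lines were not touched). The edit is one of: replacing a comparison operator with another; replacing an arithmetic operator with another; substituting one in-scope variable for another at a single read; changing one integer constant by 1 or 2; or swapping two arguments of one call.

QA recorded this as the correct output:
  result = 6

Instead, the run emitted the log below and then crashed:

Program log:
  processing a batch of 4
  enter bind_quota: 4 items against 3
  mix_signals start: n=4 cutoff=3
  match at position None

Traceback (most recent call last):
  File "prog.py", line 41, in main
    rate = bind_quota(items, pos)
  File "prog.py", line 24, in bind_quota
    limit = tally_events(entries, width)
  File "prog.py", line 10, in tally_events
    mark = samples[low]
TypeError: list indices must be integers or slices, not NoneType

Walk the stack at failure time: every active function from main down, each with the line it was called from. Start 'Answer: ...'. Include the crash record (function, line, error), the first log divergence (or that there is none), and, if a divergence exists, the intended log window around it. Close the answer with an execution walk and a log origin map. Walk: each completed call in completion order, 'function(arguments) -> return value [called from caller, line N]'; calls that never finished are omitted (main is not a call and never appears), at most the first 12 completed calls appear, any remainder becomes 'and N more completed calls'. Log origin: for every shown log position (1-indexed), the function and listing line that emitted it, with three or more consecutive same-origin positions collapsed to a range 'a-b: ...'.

Answer: main -> bind_quota (called at line 41) -> tally_events (called at line 24).
Key fact: At log position 4 the runs split — shown 'match at position None', but the working version logs 'match at position 0'.
Crash: tally_events, line 10, TypeError.
First divergence: position 4 — shown 'match at position None', intended 'match at position 0'.
Intended log window:
  2: enter bind_quota: 4 items against 3
  3: mix_signals start: n=4 cutoff=3
  4: match at position 0
  5: enter count_flags: left 6 right 4
Execution walk:
  mix_signals([3, 8, 6, 6], 3) -> None  [called from tally_events, line 8]
Log origin:
  1: from main, line 40
  2: from bind_quota, line 23
  3: from mix_signals, line 2
  4: from tally_events, line 9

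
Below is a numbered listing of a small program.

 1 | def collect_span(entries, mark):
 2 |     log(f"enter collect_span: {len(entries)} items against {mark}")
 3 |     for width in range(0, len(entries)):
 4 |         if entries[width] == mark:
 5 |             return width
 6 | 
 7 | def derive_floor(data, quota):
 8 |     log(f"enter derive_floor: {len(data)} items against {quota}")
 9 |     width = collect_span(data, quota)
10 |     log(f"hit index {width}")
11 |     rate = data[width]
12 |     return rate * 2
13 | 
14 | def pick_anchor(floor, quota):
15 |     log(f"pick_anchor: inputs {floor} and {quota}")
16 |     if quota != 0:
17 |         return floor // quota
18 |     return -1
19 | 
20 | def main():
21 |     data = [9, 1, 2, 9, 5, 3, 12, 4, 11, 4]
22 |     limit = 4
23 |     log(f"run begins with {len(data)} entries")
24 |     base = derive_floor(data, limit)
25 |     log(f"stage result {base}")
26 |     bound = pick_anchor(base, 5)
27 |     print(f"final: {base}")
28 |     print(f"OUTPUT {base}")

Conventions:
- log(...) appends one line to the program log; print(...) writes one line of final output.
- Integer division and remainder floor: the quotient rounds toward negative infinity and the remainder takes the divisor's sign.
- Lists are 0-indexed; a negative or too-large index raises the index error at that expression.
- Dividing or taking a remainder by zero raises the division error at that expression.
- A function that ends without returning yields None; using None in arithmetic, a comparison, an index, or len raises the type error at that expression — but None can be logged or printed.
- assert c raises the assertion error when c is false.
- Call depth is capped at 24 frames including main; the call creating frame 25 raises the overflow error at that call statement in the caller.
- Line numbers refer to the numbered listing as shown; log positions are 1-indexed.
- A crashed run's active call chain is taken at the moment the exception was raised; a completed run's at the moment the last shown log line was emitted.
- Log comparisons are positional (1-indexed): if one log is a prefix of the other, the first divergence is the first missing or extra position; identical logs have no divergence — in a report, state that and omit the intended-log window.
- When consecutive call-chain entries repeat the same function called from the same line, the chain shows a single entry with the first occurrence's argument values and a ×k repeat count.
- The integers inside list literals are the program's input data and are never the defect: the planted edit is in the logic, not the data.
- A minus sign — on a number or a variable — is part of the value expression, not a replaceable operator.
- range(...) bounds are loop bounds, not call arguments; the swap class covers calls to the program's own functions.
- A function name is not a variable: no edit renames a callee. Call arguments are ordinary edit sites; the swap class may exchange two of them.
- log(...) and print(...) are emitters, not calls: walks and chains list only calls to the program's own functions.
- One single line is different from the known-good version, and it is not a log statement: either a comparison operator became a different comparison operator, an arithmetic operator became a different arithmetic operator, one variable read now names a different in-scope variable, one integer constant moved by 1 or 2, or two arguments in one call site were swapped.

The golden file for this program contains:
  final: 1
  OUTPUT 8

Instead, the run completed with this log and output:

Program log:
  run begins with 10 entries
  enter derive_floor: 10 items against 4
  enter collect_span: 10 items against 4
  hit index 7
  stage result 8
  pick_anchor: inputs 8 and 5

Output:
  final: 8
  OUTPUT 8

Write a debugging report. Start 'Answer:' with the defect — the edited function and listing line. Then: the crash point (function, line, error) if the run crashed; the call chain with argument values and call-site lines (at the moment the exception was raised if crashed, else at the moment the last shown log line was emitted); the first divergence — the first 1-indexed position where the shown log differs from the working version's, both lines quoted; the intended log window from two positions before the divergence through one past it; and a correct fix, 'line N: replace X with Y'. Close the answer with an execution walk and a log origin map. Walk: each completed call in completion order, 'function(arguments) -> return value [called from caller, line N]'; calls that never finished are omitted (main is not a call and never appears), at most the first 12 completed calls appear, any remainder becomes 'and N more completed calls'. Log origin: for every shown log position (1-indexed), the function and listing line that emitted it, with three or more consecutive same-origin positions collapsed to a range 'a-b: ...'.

Answer: the defect is in main at line 27.
Core observation: The logs agree in full; only the final output differs.
Call chain: main -> pick_anchor(8, 5) (called at line 26).
First divergence: none (the log streams are identical).
Execution walk:
  collect_span([9, 1, 2, 9, 5, 3, 12, 4, 11, 4], 4) -> 7  [called from derive_floor, line 9]
  derive_floor([9, 1, 2, 9, 5, 3, 12, 4, 11, 4], 4) -> 8  [called from main, line 24]
  pick_anchor(8, 5) -> 1  [called from main, line 26]
Origin of each log line:
  1: logged in main at line 23
  2: logged in derive_floor at line 8
  3: logged in collect_span at line 2
  4: logged in derive_floor at line 10
  5: logged in main at line 25
  6: logged in pick_anchor at line 15
A correct fix: line 27: replace `base` with `bound`.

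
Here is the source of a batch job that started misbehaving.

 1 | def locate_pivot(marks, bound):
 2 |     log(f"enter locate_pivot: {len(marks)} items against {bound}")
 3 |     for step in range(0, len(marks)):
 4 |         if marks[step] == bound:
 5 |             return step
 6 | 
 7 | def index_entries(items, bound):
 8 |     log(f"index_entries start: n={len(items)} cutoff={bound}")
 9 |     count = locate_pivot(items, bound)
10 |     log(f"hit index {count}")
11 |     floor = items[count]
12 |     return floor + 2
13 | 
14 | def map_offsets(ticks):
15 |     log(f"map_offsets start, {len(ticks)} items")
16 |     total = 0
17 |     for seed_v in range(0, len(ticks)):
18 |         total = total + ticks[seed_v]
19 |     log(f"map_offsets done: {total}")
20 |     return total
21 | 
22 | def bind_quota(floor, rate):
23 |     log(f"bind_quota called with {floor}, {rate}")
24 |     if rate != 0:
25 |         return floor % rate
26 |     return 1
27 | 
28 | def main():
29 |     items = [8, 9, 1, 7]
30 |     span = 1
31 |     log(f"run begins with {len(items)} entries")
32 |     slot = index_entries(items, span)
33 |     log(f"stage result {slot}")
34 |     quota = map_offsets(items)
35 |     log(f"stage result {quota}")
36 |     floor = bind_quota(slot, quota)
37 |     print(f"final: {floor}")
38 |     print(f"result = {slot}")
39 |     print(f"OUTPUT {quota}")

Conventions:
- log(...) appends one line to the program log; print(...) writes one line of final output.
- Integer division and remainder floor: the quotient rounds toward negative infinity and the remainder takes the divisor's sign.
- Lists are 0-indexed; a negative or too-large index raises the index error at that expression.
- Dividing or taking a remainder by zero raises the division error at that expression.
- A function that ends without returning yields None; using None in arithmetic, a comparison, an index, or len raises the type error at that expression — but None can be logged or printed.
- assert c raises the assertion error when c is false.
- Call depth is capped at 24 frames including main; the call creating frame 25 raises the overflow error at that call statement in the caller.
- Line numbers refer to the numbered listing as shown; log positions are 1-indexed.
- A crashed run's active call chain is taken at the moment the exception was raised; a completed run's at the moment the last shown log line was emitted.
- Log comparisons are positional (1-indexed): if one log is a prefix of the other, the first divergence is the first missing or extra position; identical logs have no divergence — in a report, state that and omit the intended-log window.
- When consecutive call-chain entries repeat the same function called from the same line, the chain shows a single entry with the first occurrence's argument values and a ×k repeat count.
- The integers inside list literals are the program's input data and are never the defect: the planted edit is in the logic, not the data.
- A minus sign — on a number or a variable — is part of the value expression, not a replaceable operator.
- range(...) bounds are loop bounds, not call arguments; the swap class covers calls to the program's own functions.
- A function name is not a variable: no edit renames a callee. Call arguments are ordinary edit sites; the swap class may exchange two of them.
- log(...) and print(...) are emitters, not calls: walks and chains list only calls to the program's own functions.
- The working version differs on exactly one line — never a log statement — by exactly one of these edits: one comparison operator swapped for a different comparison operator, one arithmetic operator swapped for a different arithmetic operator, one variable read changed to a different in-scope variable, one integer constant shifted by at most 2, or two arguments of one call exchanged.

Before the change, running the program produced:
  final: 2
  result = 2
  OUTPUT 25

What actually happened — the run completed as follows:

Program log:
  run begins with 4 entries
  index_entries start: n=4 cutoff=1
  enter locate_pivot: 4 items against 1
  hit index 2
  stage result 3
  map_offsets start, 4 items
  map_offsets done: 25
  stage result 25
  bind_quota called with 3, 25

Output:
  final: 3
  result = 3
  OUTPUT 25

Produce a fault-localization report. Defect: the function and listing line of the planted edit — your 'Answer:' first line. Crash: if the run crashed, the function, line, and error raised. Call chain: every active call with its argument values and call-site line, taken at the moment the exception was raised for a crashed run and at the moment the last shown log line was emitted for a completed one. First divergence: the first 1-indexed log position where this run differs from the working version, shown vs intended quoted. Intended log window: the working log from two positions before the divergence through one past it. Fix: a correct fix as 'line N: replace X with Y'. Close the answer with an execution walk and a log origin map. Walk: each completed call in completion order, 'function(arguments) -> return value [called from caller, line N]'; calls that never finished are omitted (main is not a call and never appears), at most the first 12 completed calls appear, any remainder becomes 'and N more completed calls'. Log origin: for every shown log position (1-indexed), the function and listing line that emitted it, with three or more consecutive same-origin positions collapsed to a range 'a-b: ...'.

Answer: the defect is in index_entries at line 12.
Key observation: At log position 5 the runs split — shown 'stage result 3', but the working version logs 'stage result 2'.
Call chain: main -> bind_quota(3, 25) (called at line 36).
First divergence: position 5; shown 'stage result 3' vs intended 'stage result 2'.
Intended log window:
  3: enter locate_pivot: 4 items against 1
  4: hit index 2
  5: stage result 2
  6: map_offsets start, 4 items
Execution walk:
  locate_pivot([8, 9, 1, 7], 1) -> 2  [called from index_entries, line 9]
  index_entries([8, 9, 1, 7], 1) -> 3  [called from main, line 32]
  map_offsets([8, 9, 1, 7]) -> 25  [called from main, line 34]
  bind_quota(3, 25) -> 3  [called from main, line 36]
Log origin:
  1 — main, line 31
  2 — index_entries, line 8
  3 — locate_pivot, line 2
  4 — index_entries, line 10
  5 — main, line 33
  6 — map_offsets, line 15
  7 — map_offsets, line 19
  8 — main, line 35
  9 — bind_quota, line 23
A correct fix: line 12: replace `+` with `*`.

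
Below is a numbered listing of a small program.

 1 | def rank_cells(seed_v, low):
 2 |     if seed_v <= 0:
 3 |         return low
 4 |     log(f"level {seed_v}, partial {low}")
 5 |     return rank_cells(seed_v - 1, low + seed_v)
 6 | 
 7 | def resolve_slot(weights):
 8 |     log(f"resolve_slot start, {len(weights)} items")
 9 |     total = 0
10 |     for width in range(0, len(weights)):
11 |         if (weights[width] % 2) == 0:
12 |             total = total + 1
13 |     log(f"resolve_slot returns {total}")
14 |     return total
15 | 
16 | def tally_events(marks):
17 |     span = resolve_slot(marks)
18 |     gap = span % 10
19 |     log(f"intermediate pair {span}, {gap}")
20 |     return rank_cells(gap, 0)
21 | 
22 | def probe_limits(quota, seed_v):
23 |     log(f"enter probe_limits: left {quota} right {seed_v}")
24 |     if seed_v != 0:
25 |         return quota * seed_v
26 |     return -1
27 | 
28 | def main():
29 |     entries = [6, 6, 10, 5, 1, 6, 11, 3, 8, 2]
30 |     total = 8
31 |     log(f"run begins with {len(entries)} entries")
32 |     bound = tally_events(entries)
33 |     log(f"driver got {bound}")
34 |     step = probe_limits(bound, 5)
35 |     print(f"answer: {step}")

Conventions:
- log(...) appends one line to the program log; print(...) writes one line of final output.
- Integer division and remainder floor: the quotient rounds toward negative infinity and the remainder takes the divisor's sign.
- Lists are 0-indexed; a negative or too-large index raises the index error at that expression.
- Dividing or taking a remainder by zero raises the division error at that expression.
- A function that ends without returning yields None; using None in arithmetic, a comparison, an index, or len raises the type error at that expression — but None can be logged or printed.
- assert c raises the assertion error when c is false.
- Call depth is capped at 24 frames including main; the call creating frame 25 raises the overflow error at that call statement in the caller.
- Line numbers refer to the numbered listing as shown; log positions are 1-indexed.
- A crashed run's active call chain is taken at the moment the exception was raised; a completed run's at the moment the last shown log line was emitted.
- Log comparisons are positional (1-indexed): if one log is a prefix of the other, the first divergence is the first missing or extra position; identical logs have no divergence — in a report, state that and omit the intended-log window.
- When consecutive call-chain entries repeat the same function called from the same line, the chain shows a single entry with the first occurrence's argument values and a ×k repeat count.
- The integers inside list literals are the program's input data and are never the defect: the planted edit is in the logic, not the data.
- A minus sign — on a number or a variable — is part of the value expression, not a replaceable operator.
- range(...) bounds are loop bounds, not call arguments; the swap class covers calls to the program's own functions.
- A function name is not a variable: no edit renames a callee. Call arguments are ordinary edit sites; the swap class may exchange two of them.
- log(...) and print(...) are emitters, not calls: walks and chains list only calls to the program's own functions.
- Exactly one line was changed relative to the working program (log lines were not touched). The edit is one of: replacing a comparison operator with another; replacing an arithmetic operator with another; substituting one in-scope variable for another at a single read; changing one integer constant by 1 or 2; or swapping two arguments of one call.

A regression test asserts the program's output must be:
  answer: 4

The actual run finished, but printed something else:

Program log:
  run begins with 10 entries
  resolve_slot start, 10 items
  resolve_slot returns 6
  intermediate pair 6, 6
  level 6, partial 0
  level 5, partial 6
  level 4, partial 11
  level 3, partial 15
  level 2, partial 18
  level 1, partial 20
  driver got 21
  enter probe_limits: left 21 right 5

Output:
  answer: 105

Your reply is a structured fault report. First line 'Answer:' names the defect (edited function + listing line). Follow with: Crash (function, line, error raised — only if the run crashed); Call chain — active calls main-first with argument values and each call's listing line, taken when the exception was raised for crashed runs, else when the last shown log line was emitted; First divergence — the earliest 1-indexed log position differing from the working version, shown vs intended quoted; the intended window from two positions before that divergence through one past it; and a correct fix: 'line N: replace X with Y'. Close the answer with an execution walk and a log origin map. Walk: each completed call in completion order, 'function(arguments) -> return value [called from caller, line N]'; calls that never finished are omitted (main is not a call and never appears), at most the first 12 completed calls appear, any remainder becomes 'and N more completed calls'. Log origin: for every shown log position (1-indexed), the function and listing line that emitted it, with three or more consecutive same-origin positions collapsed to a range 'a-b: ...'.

Answer: the defect is in probe_limits at line 25.
The tell: No log line changed; the fault shows up purely in the output.
Call chain: main -> probe_limits(21, 5) (called at line 34).
First divergence: none — the logs agree in full.
Execution walk:
  resolve_slot([6, 6, 10, 5, 1, 6, 11, 3, 8, 2]) -> 6  [called from tally_events, line 17]
  rank_cells(0, 21) -> 21  [called from rank_cells, line 5]
  rank_cells(1, 20) -> 21  [called from rank_cells, line 5]
  rank_cells(2, 18) -> 21  [called from rank_cells, line 5]
  rank_cells(3, 15) -> 21  [called from rank_cells, line 5]
  rank_cells(4, 11) -> 21  [called from rank_cells, line 5]
  rank_cells(5, 6) -> 21  [called from rank_cells, line 5]
  rank_cells(6, 0) -> 21  [called from tally_events, line 20]
  tally_events([6, 6, 10, 5, 1, 6, 11, 3, 8, 2]) -> 21  [called from main, line 32]
  probe_limits(21, 5) -> 105  [called from main, line 34]
Origin of each log line:
  1: from main, line 31
  2: from resolve_slot, line 8
  3: from resolve_slot, line 13
  4: from tally_events, line 19
  5-10: from rank_cells, line 4
  11: from main, line 33
  12: from probe_limits, line 23
A correct fix: line 25: replace `*` with `//`.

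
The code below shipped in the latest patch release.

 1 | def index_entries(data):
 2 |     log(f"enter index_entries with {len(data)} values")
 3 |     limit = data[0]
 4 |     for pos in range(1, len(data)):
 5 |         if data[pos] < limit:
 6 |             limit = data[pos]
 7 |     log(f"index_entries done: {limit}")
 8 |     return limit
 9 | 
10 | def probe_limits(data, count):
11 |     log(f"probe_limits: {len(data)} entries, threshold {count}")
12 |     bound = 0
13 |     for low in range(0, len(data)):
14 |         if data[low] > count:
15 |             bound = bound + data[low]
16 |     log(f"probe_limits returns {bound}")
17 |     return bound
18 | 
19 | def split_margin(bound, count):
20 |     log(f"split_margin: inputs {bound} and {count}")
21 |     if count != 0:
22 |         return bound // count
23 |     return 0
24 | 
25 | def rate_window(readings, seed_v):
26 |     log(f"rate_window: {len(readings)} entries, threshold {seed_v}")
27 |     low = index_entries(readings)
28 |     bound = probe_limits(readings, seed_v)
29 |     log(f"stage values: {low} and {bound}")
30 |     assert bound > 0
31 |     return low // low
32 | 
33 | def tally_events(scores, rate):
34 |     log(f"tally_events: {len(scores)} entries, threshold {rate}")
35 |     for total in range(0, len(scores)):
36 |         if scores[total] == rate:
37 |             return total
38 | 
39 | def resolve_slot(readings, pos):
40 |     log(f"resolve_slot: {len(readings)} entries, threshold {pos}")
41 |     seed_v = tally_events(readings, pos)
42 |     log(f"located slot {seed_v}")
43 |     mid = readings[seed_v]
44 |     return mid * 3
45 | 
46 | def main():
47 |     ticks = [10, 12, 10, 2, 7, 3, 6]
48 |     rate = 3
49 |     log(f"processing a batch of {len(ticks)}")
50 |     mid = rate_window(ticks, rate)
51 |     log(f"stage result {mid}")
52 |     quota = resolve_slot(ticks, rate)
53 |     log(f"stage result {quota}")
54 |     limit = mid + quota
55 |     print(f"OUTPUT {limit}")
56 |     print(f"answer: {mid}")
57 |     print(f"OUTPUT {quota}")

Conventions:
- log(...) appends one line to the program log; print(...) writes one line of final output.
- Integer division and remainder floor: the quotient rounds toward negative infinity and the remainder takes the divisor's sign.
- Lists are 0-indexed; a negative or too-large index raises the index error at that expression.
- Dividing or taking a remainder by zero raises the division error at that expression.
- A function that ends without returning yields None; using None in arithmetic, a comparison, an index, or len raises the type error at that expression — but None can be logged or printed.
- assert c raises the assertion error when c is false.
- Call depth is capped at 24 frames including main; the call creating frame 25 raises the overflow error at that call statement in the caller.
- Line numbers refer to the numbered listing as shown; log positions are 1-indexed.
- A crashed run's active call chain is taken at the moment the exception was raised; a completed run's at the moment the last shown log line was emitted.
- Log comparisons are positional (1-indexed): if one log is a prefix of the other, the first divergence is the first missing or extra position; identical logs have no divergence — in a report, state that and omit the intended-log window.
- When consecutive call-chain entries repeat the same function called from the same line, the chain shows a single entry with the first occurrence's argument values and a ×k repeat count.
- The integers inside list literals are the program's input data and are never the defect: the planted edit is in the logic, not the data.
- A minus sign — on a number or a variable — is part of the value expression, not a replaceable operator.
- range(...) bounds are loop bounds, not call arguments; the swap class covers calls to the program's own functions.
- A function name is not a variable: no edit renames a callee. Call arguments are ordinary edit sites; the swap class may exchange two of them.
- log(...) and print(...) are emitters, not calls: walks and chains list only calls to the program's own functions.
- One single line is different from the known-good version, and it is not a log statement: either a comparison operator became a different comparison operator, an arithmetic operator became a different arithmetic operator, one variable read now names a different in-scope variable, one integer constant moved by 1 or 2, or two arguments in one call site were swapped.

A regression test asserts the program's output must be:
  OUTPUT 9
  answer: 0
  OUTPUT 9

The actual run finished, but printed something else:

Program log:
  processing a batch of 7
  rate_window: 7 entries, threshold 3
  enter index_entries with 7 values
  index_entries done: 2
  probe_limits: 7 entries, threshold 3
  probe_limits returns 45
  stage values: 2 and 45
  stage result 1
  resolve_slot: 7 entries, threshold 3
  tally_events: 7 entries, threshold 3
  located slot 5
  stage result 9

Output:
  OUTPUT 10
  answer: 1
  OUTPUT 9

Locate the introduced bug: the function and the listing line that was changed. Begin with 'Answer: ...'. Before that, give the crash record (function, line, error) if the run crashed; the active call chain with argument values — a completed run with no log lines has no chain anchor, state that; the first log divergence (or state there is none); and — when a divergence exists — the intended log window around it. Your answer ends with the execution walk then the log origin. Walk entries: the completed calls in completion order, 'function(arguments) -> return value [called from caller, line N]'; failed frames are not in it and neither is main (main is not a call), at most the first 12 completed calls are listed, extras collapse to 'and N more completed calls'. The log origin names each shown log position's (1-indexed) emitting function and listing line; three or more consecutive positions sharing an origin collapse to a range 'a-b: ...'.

Answer: the defect is in rate_window at line 31.
Key observation: Log line 8 is where behavior first shows: 'stage result 1' appears instead of 'stage result 0'.
Call chain: main.
First divergence: position 8 — shown 'stage result 1', intended 'stage result 0'.
Intended log window:
  6: probe_limits returns 45
  7: stage values: 2 and 45
  8: stage result 0
  9: resolve_slot: 7 entries, threshold 3
Execution walk:
  index_entries([10, 12, 10, 2, 7, 3, 6]) -> 2  [called from rate_window, line 27]
  probe_limits([10, 12, 10, 2, 7, 3, 6], 3) -> 45  [called from rate_window, line 28]
  rate_window([10, 12, 10, 2, 7, 3, 6], 3) -> 1  [called from main, line 50]
  tally_events([10, 12, 10, 2, 7, 3, 6], 3) -> 5  [called from resolve_slot, line 41]
  resolve_slot([10, 12, 10, 2, 7, 3, 6], 3) -> 9  [called from main, line 52]
Log origin:
  1: from main, line 49
  2: from rate_window, line 26
  3: from index_entries, line 2
  4: from index_entries, line 7
  5: from probe_limits, line 11
  6: from probe_limits, line 16
  7: from rate_window, line 29
  8: from main, line 51
  9: from resolve_slot, line 40
  10: from tally_events, line 34
  11: from resolve_slot, line 42
  12: from main, line 53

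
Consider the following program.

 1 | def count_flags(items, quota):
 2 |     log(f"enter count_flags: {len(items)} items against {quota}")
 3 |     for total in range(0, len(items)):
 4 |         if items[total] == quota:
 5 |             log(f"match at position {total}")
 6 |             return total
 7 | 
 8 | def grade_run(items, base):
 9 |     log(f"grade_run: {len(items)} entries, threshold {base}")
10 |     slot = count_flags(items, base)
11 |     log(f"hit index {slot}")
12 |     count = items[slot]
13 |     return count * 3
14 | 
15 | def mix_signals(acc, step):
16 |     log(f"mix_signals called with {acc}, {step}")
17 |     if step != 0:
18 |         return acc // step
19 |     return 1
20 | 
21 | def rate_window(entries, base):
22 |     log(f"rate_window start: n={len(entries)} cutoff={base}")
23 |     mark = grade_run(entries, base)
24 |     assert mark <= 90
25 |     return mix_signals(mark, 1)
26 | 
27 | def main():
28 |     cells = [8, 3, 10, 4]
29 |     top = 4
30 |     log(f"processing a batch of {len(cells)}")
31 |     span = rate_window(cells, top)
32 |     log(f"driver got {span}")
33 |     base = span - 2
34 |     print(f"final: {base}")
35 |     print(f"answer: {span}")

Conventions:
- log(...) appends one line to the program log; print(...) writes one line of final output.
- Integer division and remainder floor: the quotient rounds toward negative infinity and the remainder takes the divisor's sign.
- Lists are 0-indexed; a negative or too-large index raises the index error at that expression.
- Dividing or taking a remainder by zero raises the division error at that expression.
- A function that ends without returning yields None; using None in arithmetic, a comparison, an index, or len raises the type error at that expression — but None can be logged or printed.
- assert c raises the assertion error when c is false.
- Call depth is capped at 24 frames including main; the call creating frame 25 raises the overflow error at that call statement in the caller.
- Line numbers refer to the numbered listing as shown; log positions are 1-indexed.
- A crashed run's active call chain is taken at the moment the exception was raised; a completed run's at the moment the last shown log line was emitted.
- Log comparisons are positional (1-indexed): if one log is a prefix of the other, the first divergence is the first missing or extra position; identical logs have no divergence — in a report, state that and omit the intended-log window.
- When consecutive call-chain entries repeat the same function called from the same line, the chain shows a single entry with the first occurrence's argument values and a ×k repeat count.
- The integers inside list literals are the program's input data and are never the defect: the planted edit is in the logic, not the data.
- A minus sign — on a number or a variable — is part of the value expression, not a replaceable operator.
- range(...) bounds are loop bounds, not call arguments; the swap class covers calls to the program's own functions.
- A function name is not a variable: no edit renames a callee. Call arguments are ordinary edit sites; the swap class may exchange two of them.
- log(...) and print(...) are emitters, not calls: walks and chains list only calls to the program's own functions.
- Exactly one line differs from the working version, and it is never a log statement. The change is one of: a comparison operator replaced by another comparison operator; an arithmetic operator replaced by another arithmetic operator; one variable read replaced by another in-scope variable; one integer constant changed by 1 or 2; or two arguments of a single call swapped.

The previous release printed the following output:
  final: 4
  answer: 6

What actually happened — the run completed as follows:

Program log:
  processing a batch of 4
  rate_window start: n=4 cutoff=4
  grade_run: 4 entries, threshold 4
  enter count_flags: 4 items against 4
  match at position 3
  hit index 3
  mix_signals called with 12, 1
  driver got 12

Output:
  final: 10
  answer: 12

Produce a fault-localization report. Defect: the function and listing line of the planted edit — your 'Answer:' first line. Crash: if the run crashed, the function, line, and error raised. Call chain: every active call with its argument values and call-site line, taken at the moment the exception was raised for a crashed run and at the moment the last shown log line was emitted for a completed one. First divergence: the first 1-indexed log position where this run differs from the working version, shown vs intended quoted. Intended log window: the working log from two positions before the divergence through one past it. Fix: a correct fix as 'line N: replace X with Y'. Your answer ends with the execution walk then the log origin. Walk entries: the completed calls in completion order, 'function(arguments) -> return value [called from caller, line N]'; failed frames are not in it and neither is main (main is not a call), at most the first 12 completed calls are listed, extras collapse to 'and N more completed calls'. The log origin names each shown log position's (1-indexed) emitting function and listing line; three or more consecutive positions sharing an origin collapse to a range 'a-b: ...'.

Answer: the defect is in rate_window at line 25.
The tell: Log line 7 is where behavior first shows: 'mix_signals called with 12, 1' appears instead of 'mix_signals called with 12, 2'.
Call chain: main.
First divergence: position 7 — shown 'mix_signals called with 12, 1', intended 'mix_signals called with 12, 2'.
Intended log window:
  5: match at position 3
  6: hit index 3
  7: mix_signals called with 12, 2
  8: driver got 6
Execution walk:
  count_flags([8, 3, 10, 4], 4) -> 3  [called from grade_run, line 10]
  grade_run([8, 3, 10, 4], 4) -> 12  [called from rate_window, line 23]
  mix_signals(12, 1) -> 12  [called from rate_window, line 25]
  rate_window([8, 3, 10, 4], 4) -> 12  [called from main, line 31]
Log origins:
  1: from main, line 30
  2: from rate_window, line 22
  3: from grade_run, line 9
  4: from count_flags, line 2
  5: from count_flags, line 5
  6: from grade_run, line 11
  7: from mix_signals, line 16
  8: from main, line 32
A correct fix: line 25: replace `1` with `2`.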